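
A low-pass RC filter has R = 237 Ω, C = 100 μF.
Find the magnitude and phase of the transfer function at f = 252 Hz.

Step 1 — Angular frequency: ω = 2π·252 = 1583 rad/s.
Step 2 — Transfer function: H(jω) = 1/(1 + jωRC).
Step 3 — Denominator: 1 + jωRC = 1 + j·1583·237·0.0001 = 1 + j37.53.
Step 4 — H = 0.0007096 - j0.02663.
Step 5 — Magnitude: |H| = 0.02664 (-31.5 dB); phase: φ = -88.5°.

|H| = 0.02664 (-31.5 dB), φ = -88.5°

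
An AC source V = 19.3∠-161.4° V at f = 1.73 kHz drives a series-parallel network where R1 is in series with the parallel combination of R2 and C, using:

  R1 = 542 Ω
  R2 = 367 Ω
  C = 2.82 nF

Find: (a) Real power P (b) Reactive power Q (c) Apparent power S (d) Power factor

Step 1 — Angular frequency: ω = 2π·f = 2π·1730 = 1.087e+04 rad/s.
Step 2 — Component impedances:
  R1: Z = R = 542 Ω
  R2: Z = R = 367 Ω
  C: Z = 1/(jωC) = -j/(ω·C) = 0 - j3.262e+04 Ω
Step 3 — Parallel branch: R2 || C = 1/(1/R2 + 1/C) = 367 - j4.128 Ω.
Step 4 — Series with R1: Z_total = R1 + (R2 || C) = 909 - j4.128 Ω = 909∠-0.3° Ω.
Step 5 — Source phasor: V = 19.3∠-161.4° V = -18.29 - j6.156 V.
Step 6 — Current: I = V / Z = -0.02009 - j0.006864 A = 0.02123∠-161.1° A.
Step 7 — Complex power: S = V·I* = 0.4098 - j0.001861 VA.
Step 8 — Real power: P = Re(S) = 0.4098 W.
Step 9 — Reactive power: Q = Im(S) = -0.001861 VAR.
Step 10 — Apparent power: |S| = 0.4098 VA.
Step 11 — Power factor: PF = P/|S| = 1 (leading).

(a) P = 0.4098 W  (b) Q = -0.001861 VAR  (c) S = 0.4098 VA  (d) PF = 1 (leading)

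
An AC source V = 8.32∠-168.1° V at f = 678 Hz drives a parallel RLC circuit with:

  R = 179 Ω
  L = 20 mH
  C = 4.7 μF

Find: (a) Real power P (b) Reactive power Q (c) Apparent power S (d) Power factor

Step 1 — Angular frequency: ω = 2π·f = 2π·678 = 4260 rad/s.
Step 2 — Component impedances:
  R: Z = R = 179 Ω
  L: Z = jωL = j·4260·0.02 = 0 + j85.2 Ω
  C: Z = 1/(jωC) = -j/(ω·C) = 0 - j49.95 Ω
Step 3 — Parallel combination: 1/Z_total = 1/R + 1/L + 1/C; Z_total = 55.95 - j82.97 Ω = 100.1∠-56.0° Ω.
Step 4 — Source phasor: V = 8.32∠-168.1° V = -8.141 - j1.716 V.
Step 5 — Current: I = V / Z = -0.03127 - j0.07703 A = 0.08314∠-112.1° A.
Step 6 — Complex power: S = V·I* = 0.3867 - j0.5735 VA.
Step 7 — Real power: P = Re(S) = 0.3867 W.
Step 8 — Reactive power: Q = Im(S) = -0.5735 VAR.
Step 9 — Apparent power: |S| = 0.6917 VA.
Step 10 — Power factor: PF = P/|S| = 0.5591 (leading).

(a) P = 0.3867 W  (b) Q = -0.5735 VAR  (c) S = 0.6917 VA  (d) PF = 0.5591 (leading)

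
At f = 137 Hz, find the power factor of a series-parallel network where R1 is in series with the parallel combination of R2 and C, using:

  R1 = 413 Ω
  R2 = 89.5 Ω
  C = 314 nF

Step 1 — Angular frequency: ω = 2π·f = 2π·137 = 860.8 rad/s.
Step 2 — Component impedances:
  R1: Z = R = 413 Ω
  R2: Z = R = 89.5 Ω
  C: Z = 1/(jωC) = -j/(ω·C) = 0 - j3700 Ω
Step 3 — Parallel branch: R2 || C = 1/(1/R2 + 1/C) = 89.45 - j2.164 Ω.
Step 4 — Series with R1: Z_total = R1 + (R2 || C) = 502.4 - j2.164 Ω = 502.5∠-0.2° Ω.
Step 5 — Power factor: PF = cos(φ) = Re(Z)/|Z| = 502.45/502.45 = 1.
Step 6 — Type: Im(Z) = -2.164 ⇒ leading (phase φ = -0.2°).

PF = 1 (leading, φ = -0.2°)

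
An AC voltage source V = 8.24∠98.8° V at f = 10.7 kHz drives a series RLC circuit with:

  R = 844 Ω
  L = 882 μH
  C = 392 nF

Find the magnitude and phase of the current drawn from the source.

Step 1 — Angular frequency: ω = 2π·f = 2π·1.07e+04 = 6.723e+04 rad/s.
Step 2 — Component impedances:
  R: Z = R = 844 Ω
  L: Z = jωL = j·6.723e+04·0.000882 = 0 + j59.3 Ω
  C: Z = 1/(jωC) = -j/(ω·C) = 0 - j37.94 Ω
Step 3 — Series combination: Z_total = R + L + C = 844 + j21.35 Ω = 844.3∠1.4° Ω.
Step 4 — Source phasor: V = 8.24∠98.8° V = -1.261 + j8.143 V.
Step 5 — Ohm's law: I = V / Z_total = (-1.261 + j8.143) / (844 + j21.35) = -0.001249 + j0.00968 A.
Step 6 — Convert to polar: |I| = 0.00976 A, ∠I = 97.4°.

I = 0.00976∠97.4° A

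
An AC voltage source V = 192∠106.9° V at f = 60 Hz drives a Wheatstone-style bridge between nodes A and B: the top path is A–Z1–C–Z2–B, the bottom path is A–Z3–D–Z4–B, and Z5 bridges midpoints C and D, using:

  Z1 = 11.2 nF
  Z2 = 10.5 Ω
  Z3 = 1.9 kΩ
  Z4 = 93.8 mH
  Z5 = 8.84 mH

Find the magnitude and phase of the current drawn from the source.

Step 1 — Angular frequency: ω = 2π·f = 2π·60 = 377 rad/s.
Step 2 — Component impedances:
  Z1: Z = 1/(jωC) = -j/(ω·C) = 0 - j2.368e+05 Ω
  Z2: Z = R = 10.5 Ω
  Z3: Z = R = 1900 Ω
  Z4: Z = jωL = j·377·0.0938 = 0 + j35.36 Ω
  Z5: Z = jωL = j·377·0.00884 = 0 + j3.333 Ω
Step 3 — Bridge requires nodal analysis (the Z5 bridge couples midpoints C and D, so the two paths cannot be reduced to a simple series/parallel combination). Setting node B to ground and injecting 1 A at node A, the 3-node admittance system at A, C, D solves to V_A = Z_AB = 1908 - j9.968 Ω = 1908∠-0.3° Ω.
Step 4 — Source phasor: V = 192∠106.9° V = -55.81 + j183.7 V.
Step 5 — Ohm's law: I = V / Z_total = (-55.81 + j183.7) / (1908 - j9.968) = -0.02975 + j0.09612 A.
Step 6 — Convert to polar: |I| = 0.1006 A, ∠I = 107.2°.

I = 0.1006∠107.2° A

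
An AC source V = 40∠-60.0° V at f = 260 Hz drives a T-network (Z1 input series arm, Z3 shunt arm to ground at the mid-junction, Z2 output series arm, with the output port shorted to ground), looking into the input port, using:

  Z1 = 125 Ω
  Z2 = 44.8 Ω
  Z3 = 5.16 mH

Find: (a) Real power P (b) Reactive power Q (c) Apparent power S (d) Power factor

Step 1 — Angular frequency: ω = 2π·f = 2π·260 = 1634 rad/s.
Step 2 — Component impedances:
  Z1: Z = R = 125 Ω
  Z2: Z = R = 44.8 Ω
  Z3: Z = jωL = j·1634·0.00516 = 0 + j8.43 Ω
Step 3 — With the output port shorted to ground, the output series arm Z2 runs from the junction to ground; the shunt arm Z3 also runs from the junction to ground. They appear in parallel: Z3 || Z2 = 1.532 + j8.141 Ω.
Step 4 — Series with input arm Z1: Z_in = Z1 + (Z3 || Z2) = 126.5 + j8.141 Ω = 126.8∠3.7° Ω.
Step 5 — Source phasor: V = 40∠-60.0° V = 20 - j34.64 V.
Step 6 — Current: I = V / Z = 0.1399 - j0.2828 A = 0.3155∠-63.7° A.
Step 7 — Complex power: S = V·I* = 12.59 + j0.8103 VA.
Step 8 — Real power: P = Re(S) = 12.59 W.
Step 9 — Reactive power: Q = Im(S) = 0.8103 VAR.
Step 10 — Apparent power: |S| = 12.62 VA.
Step 11 — Power factor: PF = P/|S| = 0.9979 (lagging).

(a) P = 12.59 W  (b) Q = 0.8103 VAR  (c) S = 12.62 VA  (d) PF = 0.9979 (lagging)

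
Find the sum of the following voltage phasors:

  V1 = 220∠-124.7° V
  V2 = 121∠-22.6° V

Step 1 — Convert each phasor to rectangular form:
  V1 = 220·(cos(-124.7°) + j·sin(-124.7°)) = -125.2 - j180.9 V
  V2 = 121·(cos(-22.6°) + j·sin(-22.6°)) = 111.7 - j46.5 V
Step 2 — Sum components: V_total = -13.53 - j227.4 V.
Step 3 — Convert to polar: |V_total| = 227.8 V, ∠V_total = -93.4°.

V_total = 227.8∠-93.4° V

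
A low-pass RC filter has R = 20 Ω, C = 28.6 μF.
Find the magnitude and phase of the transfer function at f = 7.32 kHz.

Step 1 — Angular frequency: ω = 2π·7320 = 4.599e+04 rad/s.
Step 2 — Transfer function: H(jω) = 1/(1 + jωRC).
Step 3 — Denominator: 1 + jωRC = 1 + j·4.599e+04·20·2.86e-05 = 1 + j26.31.
Step 4 — H = 0.001443 - j0.03796.
Step 5 — Magnitude: |H| = 0.03798 (-28.4 dB); phase: φ = -87.8°.

|H| = 0.03798 (-28.4 dB), φ = -87.8°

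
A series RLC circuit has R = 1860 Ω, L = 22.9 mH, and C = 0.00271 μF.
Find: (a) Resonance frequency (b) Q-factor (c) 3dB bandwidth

Step 1 — Resonance condition Im(Z)=0 gives ω₀ = 1/√(LC).
Step 2 — ω₀ = 1/√(0.0229·2.71e-09) = 1.269e+05 rad/s.
Step 3 — f₀ = ω₀/(2π) = 2.02e+04 Hz.
Step 4 — Series Q: Q = ω₀L/R = 1.269e+05·0.0229/1860 = 1.563.
Step 5 — 3dB bandwidth: Δω = ω₀/Q = 8.122e+04 rad/s; BW = Δω/(2π) = 1.293e+04 Hz.

(a) f₀ = 2.02e+04 Hz  (b) Q = 1.563  (c) BW = 1.293e+04 Hz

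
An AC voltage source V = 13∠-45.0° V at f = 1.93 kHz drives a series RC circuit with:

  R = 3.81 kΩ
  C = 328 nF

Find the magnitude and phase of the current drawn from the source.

Step 1 — Angular frequency: ω = 2π·f = 2π·1930 = 1.213e+04 rad/s.
Step 2 — Component impedances:
  R: Z = R = 3810 Ω
  C: Z = 1/(jωC) = -j/(ω·C) = 0 - j251.4 Ω
Step 3 — Series combination: Z_total = R + C = 3810 - j251.4 Ω = 3818∠-3.8° Ω.
Step 4 — Source phasor: V = 13∠-45.0° V = 9.192 - j9.192 V.
Step 5 — Ohm's law: I = V / Z_total = (9.192 - j9.192) / (3810 - j251.4) = 0.002561 - j0.002244 A.
Step 6 — Convert to polar: |I| = 0.003405 A, ∠I = -41.2°.

I = 0.003405∠-41.2° A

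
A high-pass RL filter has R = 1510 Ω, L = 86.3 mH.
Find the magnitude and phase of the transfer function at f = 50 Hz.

Step 1 — Angular frequency: ω = 2π·50 = 314.2 rad/s.
Step 2 — Transfer function: H(jω) = jωL/(R + jωL).
Step 3 — Numerator jωL = j·27.11; denominator R + jωL = 1510 + j27.11.
Step 4 — H = 0.0003223 + j0.01795.
Step 5 — Magnitude: |H| = 0.01795 (-34.9 dB); phase: φ = 89.0°.

|H| = 0.01795 (-34.9 dB), φ = 89.0°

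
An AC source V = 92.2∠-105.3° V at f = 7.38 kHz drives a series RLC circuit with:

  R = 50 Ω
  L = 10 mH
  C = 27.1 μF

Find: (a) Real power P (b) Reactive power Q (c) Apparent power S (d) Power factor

Step 1 — Angular frequency: ω = 2π·f = 2π·7380 = 4.637e+04 rad/s.
Step 2 — Component impedances:
  R: Z = R = 50 Ω
  L: Z = jωL = j·4.637e+04·0.01 = 0 + j463.7 Ω
  C: Z = 1/(jωC) = -j/(ω·C) = 0 - j0.7958 Ω
Step 3 — Series combination: Z_total = R + L + C = 50 + j462.9 Ω = 465.6∠83.8° Ω.
Step 4 — Source phasor: V = 92.2∠-105.3° V = -24.33 - j88.93 V.
Step 5 — Current: I = V / Z = -0.1955 + j0.03144 A = 0.198∠170.9° A.
Step 6 — Complex power: S = V·I* = 1.961 + j18.15 VA.
Step 7 — Real power: P = Re(S) = 1.961 W.
Step 8 — Reactive power: Q = Im(S) = 18.15 VAR.
Step 9 — Apparent power: |S| = 18.26 VA.
Step 10 — Power factor: PF = P/|S| = 0.1074 (lagging).

(a) P = 1.961 W  (b) Q = 18.15 VAR  (c) S = 18.26 VA  (d) PF = 0.1074 (lagging)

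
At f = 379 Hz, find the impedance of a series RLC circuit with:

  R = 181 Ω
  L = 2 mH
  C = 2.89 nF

Step 1 — Angular frequency: ω = 2π·f = 2π·379 = 2381 rad/s.
Step 2 — Component impedances:
  R: Z = R = 181 Ω
  L: Z = jωL = j·2381·0.002 = 0 + j4.763 Ω
  C: Z = 1/(jωC) = -j/(ω·C) = 0 - j1.453e+05 Ω
Step 3 — Series combination: Z_total = R + L + C = 181 - j1.453e+05 Ω = 1.453e+05∠-89.9° Ω.

Z = 181 - j1.453e+05 Ω = 1.453e+05∠-89.9° Ω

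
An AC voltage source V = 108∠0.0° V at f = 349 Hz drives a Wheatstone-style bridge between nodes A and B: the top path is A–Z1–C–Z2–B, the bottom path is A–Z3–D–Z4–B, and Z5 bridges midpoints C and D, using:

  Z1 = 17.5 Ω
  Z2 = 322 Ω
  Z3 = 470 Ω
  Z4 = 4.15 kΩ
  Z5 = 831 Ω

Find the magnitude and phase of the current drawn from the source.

Step 1 — Angular frequency: ω = 2π·f = 2π·349 = 2193 rad/s.
Step 2 — Component impedances:
  Z1: Z = R = 17.5 Ω
  Z2: Z = R = 322 Ω
  Z3: Z = R = 470 Ω
  Z4: Z = R = 4150 Ω
  Z5: Z = R = 831 Ω
Step 3 — Bridge requires nodal analysis (the Z5 bridge couples midpoints C and D, so the two paths cannot be reduced to a simple series/parallel combination). Setting node B to ground and injecting 1 A at node A, the 3-node admittance system at A, C, D solves to V_A = Z_AB = 316.1 Ω = 316.1∠0.0° Ω.
Step 4 — Source phasor: V = 108∠0.0° V = 108 V.
Step 5 — Ohm's law: I = V / Z_total = (108) / (316.1) = 0.3417 A.
Step 6 — Convert to polar: |I| = 0.3417 A, ∠I = 0.0°.

I = 0.3417∠0.0° A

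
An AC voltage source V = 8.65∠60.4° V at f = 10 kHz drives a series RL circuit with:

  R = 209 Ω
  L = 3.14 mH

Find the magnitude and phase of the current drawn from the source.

Step 1 — Angular frequency: ω = 2π·f = 2π·1e+04 = 6.283e+04 rad/s.
Step 2 — Component impedances:
  R: Z = R = 209 Ω
  L: Z = jωL = j·6.283e+04·0.00314 = 0 + j197.3 Ω
Step 3 — Series combination: Z_total = R + L = 209 + j197.3 Ω = 287.4∠43.3° Ω.
Step 4 — Source phasor: V = 8.65∠60.4° V = 4.273 + j7.521 V.
Step 5 — Ohm's law: I = V / Z_total = (4.273 + j7.521) / (209 + j197.3) = 0.02877 + j0.008825 A.
Step 6 — Convert to polar: |I| = 0.0301 A, ∠I = 17.1°.

I = 0.0301∠17.1° A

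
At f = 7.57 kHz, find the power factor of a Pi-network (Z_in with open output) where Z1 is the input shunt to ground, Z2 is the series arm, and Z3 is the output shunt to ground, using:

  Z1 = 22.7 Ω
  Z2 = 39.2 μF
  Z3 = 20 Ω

Step 1 — Angular frequency: ω = 2π·f = 2π·7570 = 4.756e+04 rad/s.
Step 2 — Component impedances:
  Z1: Z = R = 22.7 Ω
  Z2: Z = 1/(jωC) = -j/(ω·C) = 0 - j0.5363 Ω
  Z3: Z = R = 20 Ω
Step 3 — With open output, the series arm Z2 and the output shunt Z3 appear in series to ground: Z2 + Z3 = 20 - j0.5363 Ω.
Step 4 — Parallel with input shunt Z1: Z_in = Z1 || (Z2 + Z3) = 10.63 - j0.1516 Ω = 10.64∠-0.8° Ω.
Step 5 — Power factor: PF = cos(φ) = Re(Z)/|Z| = 10.634/10.635 = 0.9999.
Step 6 — Type: Im(Z) = -0.1516 ⇒ leading (phase φ = -0.8°).

PF = 0.9999 (leading, φ = -0.8°)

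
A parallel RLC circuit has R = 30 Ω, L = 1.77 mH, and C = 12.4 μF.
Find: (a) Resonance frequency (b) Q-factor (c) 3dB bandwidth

Step 1 — Resonance: ω₀ = 1/√(LC) = 1/√(0.00177·1.24e-05) = 6750 rad/s.
Step 2 — f₀ = ω₀/(2π) = 1074 Hz.
Step 3 — Parallel Q: Q = R/(ω₀L) = 30/(6750·0.00177) = 2.511.
Step 4 — Bandwidth: Δω = ω₀/Q = 2688 rad/s; BW = Δω/(2π) = 427.8 Hz.

(a) f₀ = 1074 Hz  (b) Q = 2.511  (c) BW = 427.8 Hz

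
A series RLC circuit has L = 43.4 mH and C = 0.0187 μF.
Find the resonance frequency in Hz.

Step 1 — Resonance condition Im(Z)=0 gives ω₀ = 1/√(LC).
Step 2 — ω₀ = 1/√(0.0434·1.87e-08) = 3.51e+04 rad/s.
Step 3 — f₀ = ω₀/(2π) = 5587 Hz.

f₀ = 5587 Hz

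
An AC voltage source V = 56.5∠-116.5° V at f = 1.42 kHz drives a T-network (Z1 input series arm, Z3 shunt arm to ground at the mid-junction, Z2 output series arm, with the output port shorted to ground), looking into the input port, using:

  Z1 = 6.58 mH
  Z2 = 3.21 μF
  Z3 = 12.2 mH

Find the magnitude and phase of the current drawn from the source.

Step 1 — Angular frequency: ω = 2π·f = 2π·1420 = 8922 rad/s.
Step 2 — Component impedances:
  Z1: Z = jωL = j·8922·0.00658 = 0 + j58.71 Ω
  Z2: Z = 1/(jωC) = -j/(ω·C) = 0 - j34.92 Ω
  Z3: Z = jωL = j·8922·0.0122 = 0 + j108.8 Ω
Step 3 — With the output port shorted to ground, the output series arm Z2 runs from the junction to ground; the shunt arm Z3 also runs from the junction to ground. They appear in parallel: Z3 || Z2 = 0 - j51.41 Ω.
Step 4 — Series with input arm Z1: Z_in = Z1 + (Z3 || Z2) = 0 + j7.302 Ω = 7.302∠90.0° Ω.
Step 5 — Source phasor: V = 56.5∠-116.5° V = -25.21 - j50.56 V.
Step 6 — Ohm's law: I = V / Z_total = (-25.21 - j50.56) / (0 + j7.302) = -6.925 + j3.453 A.
Step 7 — Convert to polar: |I| = 7.738 A, ∠I = 153.5°.

I = 7.738∠153.5° A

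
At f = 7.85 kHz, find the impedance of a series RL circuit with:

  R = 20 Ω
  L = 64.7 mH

Step 1 — Angular frequency: ω = 2π·f = 2π·7850 = 4.932e+04 rad/s.
Step 2 — Component impedances:
  R: Z = R = 20 Ω
  L: Z = jωL = j·4.932e+04·0.0647 = 0 + j3191 Ω
Step 3 — Series combination: Z_total = R + L = 20 + j3191 Ω = 3191∠89.6° Ω.

Z = 20 + j3191 Ω = 3191∠89.6° Ω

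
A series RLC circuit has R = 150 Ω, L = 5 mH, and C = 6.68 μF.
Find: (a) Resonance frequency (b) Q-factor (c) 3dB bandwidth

Step 1 — Resonance condition Im(Z)=0 gives ω₀ = 1/√(LC).
Step 2 — ω₀ = 1/√(0.005·6.68e-06) = 5472 rad/s.
Step 3 — f₀ = ω₀/(2π) = 870.9 Hz.
Step 4 — Series Q: Q = ω₀L/R = 5472·0.005/150 = 0.1824.
Step 5 — 3dB bandwidth: Δω = ω₀/Q = 3e+04 rad/s; BW = Δω/(2π) = 4775 Hz.

(a) f₀ = 870.9 Hz  (b) Q = 0.1824  (c) BW = 4775 Hz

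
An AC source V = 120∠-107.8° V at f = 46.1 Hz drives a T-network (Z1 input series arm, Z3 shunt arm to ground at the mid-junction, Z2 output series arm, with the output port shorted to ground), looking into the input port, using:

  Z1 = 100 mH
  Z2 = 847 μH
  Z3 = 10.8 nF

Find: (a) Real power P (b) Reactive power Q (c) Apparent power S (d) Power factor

Step 1 — Angular frequency: ω = 2π·f = 2π·46.1 = 289.7 rad/s.
Step 2 — Component impedances:
  Z1: Z = jωL = j·289.7·0.1 = 0 + j28.97 Ω
  Z2: Z = jωL = j·289.7·0.000847 = 0 + j0.2453 Ω
  Z3: Z = 1/(jωC) = -j/(ω·C) = 0 - j3.197e+05 Ω
Step 3 — With the output port shorted to ground, the output series arm Z2 runs from the junction to ground; the shunt arm Z3 also runs from the junction to ground. They appear in parallel: Z3 || Z2 = 0 + j0.2453 Ω.
Step 4 — Series with input arm Z1: Z_in = Z1 + (Z3 || Z2) = 0 + j29.21 Ω = 29.21∠90.0° Ω.
Step 5 — Source phasor: V = 120∠-107.8° V = -36.68 - j114.3 V.
Step 6 — Current: I = V / Z = -3.911 + j1.256 A = 4.108∠162.2° A.
Step 7 — Complex power: S = V·I* = 0 + j493 VA.
Step 8 — Real power: P = Re(S) = 0 W.
Step 9 — Reactive power: Q = Im(S) = 493 VAR.
Step 10 — Apparent power: |S| = 493 VA.
Step 11 — Power factor: PF = P/|S| = 0 (lagging).

(a) P = 0 W  (b) Q = 493 VAR  (c) S = 493 VA  (d) PF = 0 (lagging)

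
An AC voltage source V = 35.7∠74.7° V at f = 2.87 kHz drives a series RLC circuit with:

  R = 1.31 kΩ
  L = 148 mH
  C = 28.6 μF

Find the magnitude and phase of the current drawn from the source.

Step 1 — Angular frequency: ω = 2π·f = 2π·2870 = 1.803e+04 rad/s.
Step 2 — Component impedances:
  R: Z = R = 1310 Ω
  L: Z = jωL = j·1.803e+04·0.148 = 0 + j2669 Ω
  C: Z = 1/(jωC) = -j/(ω·C) = 0 - j1.939 Ω
Step 3 — Series combination: Z_total = R + L + C = 1310 + j2667 Ω = 2971∠63.8° Ω.
Step 4 — Source phasor: V = 35.7∠74.7° V = 9.42 + j34.43 V.
Step 5 — Ohm's law: I = V / Z_total = (9.42 + j34.43) / (1310 + j2667) = 0.0118 + j0.002264 A.
Step 6 — Convert to polar: |I| = 0.01202 A, ∠I = 10.9°.

I = 0.01202∠10.9° A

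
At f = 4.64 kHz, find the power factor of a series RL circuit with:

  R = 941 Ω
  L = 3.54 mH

Step 1 — Angular frequency: ω = 2π·f = 2π·4640 = 2.915e+04 rad/s.
Step 2 — Component impedances:
  R: Z = R = 941 Ω
  L: Z = jωL = j·2.915e+04·0.00354 = 0 + j103.2 Ω
Step 3 — Series combination: Z_total = R + L = 941 + j103.2 Ω = 946.6∠6.3° Ω.
Step 4 — Power factor: PF = cos(φ) = Re(Z)/|Z| = 941/946.64 = 0.994.
Step 5 — Type: Im(Z) = 103.2 ⇒ lagging (phase φ = 6.3°).

PF = 0.994 (lagging, φ = 6.3°)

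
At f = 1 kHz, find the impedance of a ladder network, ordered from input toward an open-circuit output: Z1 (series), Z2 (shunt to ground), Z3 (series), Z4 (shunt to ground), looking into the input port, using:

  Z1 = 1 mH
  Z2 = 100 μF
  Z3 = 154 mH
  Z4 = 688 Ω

Step 1 — Angular frequency: ω = 2π·f = 2π·1000 = 6283 rad/s.
Step 2 — Component impedances:
  Z1: Z = jωL = j·6283·0.001 = 0 + j6.283 Ω
  Z2: Z = 1/(jωC) = -j/(ω·C) = 0 - j1.592 Ω
  Z3: Z = jωL = j·6283·0.154 = 0 + j967.6 Ω
  Z4: Z = R = 688 Ω
Step 3 — Ladder network (open output): work backward from the far end, alternating series and parallel combinations. Z_in = 0.001239 + j4.69 Ω = 4.69∠90.0° Ω.

Z = 0.001239 + j4.69 Ω = 4.69∠90.0° Ω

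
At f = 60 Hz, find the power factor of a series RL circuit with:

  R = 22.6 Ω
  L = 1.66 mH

Step 1 — Angular frequency: ω = 2π·f = 2π·60 = 377 rad/s.
Step 2 — Component impedances:
  R: Z = R = 22.6 Ω
  L: Z = jωL = j·377·0.00166 = 0 + j0.6258 Ω
Step 3 — Series combination: Z_total = R + L = 22.6 + j0.6258 Ω = 22.61∠1.6° Ω.
Step 4 — Power factor: PF = cos(φ) = Re(Z)/|Z| = 22.6/22.61 = 0.9996.
Step 5 — Type: Im(Z) = 0.6258 ⇒ lagging (phase φ = 1.6°).

PF = 0.9996 (lagging, φ = 1.6°)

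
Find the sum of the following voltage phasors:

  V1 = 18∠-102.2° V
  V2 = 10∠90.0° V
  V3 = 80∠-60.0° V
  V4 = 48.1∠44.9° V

Step 1 — Convert each phasor to rectangular form:
  V1 = 18·(cos(-102.2°) + j·sin(-102.2°)) = -3.804 - j17.59 V
  V2 = 10·(cos(90.0°) + j·sin(90.0°)) = 0 + j10 V
  V3 = 80·(cos(-60.0°) + j·sin(-60.0°)) = 40 - j69.28 V
  V4 = 48.1·(cos(44.9°) + j·sin(44.9°)) = 34.07 + j33.95 V
Step 2 — Sum components: V_total = 70.27 - j42.92 V.
Step 3 — Convert to polar: |V_total| = 82.34 V, ∠V_total = -31.4°.

V_total = 82.34∠-31.4° V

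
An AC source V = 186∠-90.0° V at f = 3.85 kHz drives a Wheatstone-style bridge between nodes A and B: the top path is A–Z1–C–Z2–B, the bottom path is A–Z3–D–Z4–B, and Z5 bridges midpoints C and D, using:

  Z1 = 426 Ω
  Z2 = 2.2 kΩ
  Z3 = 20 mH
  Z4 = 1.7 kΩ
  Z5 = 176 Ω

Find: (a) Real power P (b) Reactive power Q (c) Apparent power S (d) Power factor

Step 1 — Angular frequency: ω = 2π·f = 2π·3850 = 2.419e+04 rad/s.
Step 2 — Component impedances:
  Z1: Z = R = 426 Ω
  Z2: Z = R = 2200 Ω
  Z3: Z = jωL = j·2.419e+04·0.02 = 0 + j483.8 Ω
  Z4: Z = R = 1700 Ω
  Z5: Z = R = 176 Ω
Step 3 — Bridge requires nodal analysis (the Z5 bridge couples midpoints C and D, so the two paths cannot be reduced to a simple series/parallel combination). Setting node B to ground and injecting 1 A at node A, the 3-node admittance system at A, C, D solves to V_A = Z_AB = 1164 + j223.6 Ω = 1185∠10.9° Ω.
Step 4 — Source phasor: V = 186∠-90.0° V = 0 - j186 V.
Step 5 — Current: I = V / Z = -0.02961 - j0.1541 A = 0.1569∠-100.9° A.
Step 6 — Complex power: S = V·I* = 28.67 + j5.507 VA.
Step 7 — Real power: P = Re(S) = 28.67 W.
Step 8 — Reactive power: Q = Im(S) = 5.507 VAR.
Step 9 — Apparent power: |S| = 29.19 VA.
Step 10 — Power factor: PF = P/|S| = 0.982 (lagging).

(a) P = 28.67 W  (b) Q = 5.507 VAR  (c) S = 29.19 VA  (d) PF = 0.982 (lagging)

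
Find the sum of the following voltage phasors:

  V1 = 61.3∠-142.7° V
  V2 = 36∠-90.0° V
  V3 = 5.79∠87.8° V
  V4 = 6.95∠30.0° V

Step 1 — Convert each phasor to rectangular form:
  V1 = 61.3·(cos(-142.7°) + j·sin(-142.7°)) = -48.76 - j37.15 V
  V2 = 36·(cos(-90.0°) + j·sin(-90.0°)) = 0 - j36 V
  V3 = 5.79·(cos(87.8°) + j·sin(87.8°)) = 0.2223 + j5.786 V
  V4 = 6.95·(cos(30.0°) + j·sin(30.0°)) = 6.019 + j3.475 V
Step 2 — Sum components: V_total = -42.52 - j63.89 V.
Step 3 — Convert to polar: |V_total| = 76.74 V, ∠V_total = -123.6°.

V_total = 76.74∠-123.6° V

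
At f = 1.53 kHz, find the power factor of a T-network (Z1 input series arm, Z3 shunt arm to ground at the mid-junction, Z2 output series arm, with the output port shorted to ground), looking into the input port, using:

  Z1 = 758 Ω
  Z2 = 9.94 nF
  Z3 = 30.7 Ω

Step 1 — Angular frequency: ω = 2π·f = 2π·1530 = 9613 rad/s.
Step 2 — Component impedances:
  Z1: Z = R = 758 Ω
  Z2: Z = 1/(jωC) = -j/(ω·C) = 0 - j1.047e+04 Ω
  Z3: Z = R = 30.7 Ω
Step 3 — With the output port shorted to ground, the output series arm Z2 runs from the junction to ground; the shunt arm Z3 also runs from the junction to ground. They appear in parallel: Z3 || Z2 = 30.7 - j0.09006 Ω.
Step 4 — Series with input arm Z1: Z_in = Z1 + (Z3 || Z2) = 788.7 - j0.09006 Ω = 788.7∠-0.0° Ω.
Step 5 — Power factor: PF = cos(φ) = Re(Z)/|Z| = 788.7/788.7 = 1.
Step 6 — Type: Im(Z) = -0.09006 ⇒ leading (phase φ = -0.0°).

PF = 1 (leading, φ = -0.0°)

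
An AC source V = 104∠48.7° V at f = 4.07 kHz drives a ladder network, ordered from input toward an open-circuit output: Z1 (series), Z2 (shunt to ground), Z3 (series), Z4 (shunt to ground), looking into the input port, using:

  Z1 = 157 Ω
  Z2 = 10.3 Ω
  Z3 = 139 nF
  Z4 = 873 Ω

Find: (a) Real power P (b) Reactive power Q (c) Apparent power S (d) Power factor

Step 1 — Angular frequency: ω = 2π·f = 2π·4070 = 2.557e+04 rad/s.
Step 2 — Component impedances:
  Z1: Z = R = 157 Ω
  Z2: Z = R = 10.3 Ω
  Z3: Z = 1/(jωC) = -j/(ω·C) = 0 - j281.3 Ω
  Z4: Z = R = 873 Ω
Step 3 — Ladder network (open output): work backward from the far end, alternating series and parallel combinations. Z_in = 167.2 - j0.03473 Ω = 167.2∠-0.0° Ω.
Step 4 — Source phasor: V = 104∠48.7° V = 68.64 + j78.13 V.
Step 5 — Current: I = V / Z = 0.4105 + j0.4674 A = 0.622∠48.7° A.
Step 6 — Complex power: S = V·I* = 64.69 - j0.01344 VA.
Step 7 — Real power: P = Re(S) = 64.69 W.
Step 8 — Reactive power: Q = Im(S) = -0.01344 VAR.
Step 9 — Apparent power: |S| = 64.69 VA.
Step 10 — Power factor: PF = P/|S| = 1 (leading).

(a) P = 64.69 W  (b) Q = -0.01344 VAR  (c) S = 64.69 VA  (d) PF = 1 (leading)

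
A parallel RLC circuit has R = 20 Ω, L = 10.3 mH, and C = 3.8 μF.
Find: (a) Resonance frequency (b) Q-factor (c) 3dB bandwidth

Step 1 — Resonance: ω₀ = 1/√(LC) = 1/√(0.0103·3.8e-06) = 5055 rad/s.
Step 2 — f₀ = ω₀/(2π) = 804.5 Hz.
Step 3 — Parallel Q: Q = R/(ω₀L) = 20/(5055·0.0103) = 0.3842.
Step 4 — Bandwidth: Δω = ω₀/Q = 1.316e+04 rad/s; BW = Δω/(2π) = 2094 Hz.

(a) f₀ = 804.5 Hz  (b) Q = 0.3842  (c) BW = 2094 Hz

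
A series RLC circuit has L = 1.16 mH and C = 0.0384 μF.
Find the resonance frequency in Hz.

Step 1 — Resonance condition Im(Z)=0 gives ω₀ = 1/√(LC).
Step 2 — ω₀ = 1/√(0.00116·3.84e-08) = 1.498e+05 rad/s.
Step 3 — f₀ = ω₀/(2π) = 2.385e+04 Hz.

f₀ = 2.385e+04 Hz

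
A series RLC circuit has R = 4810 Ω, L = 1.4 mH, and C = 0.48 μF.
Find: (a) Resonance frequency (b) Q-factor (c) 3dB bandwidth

Step 1 — Resonance: ω₀ = 1/√(LC) = 1/√(0.0014·4.8e-07) = 3.858e+04 rad/s.
Step 2 — f₀ = ω₀/(2π) = 6140 Hz.
Step 3 — Series Q: Q = ω₀L/R = 3.858e+04·0.0014/4810 = 0.01123.
Step 4 — Bandwidth: Δω = ω₀/Q = 3.436e+06 rad/s; BW = Δω/(2π) = 5.468e+05 Hz.

(a) f₀ = 6140 Hz  (b) Q = 0.01123  (c) BW = 5.468e+05 Hz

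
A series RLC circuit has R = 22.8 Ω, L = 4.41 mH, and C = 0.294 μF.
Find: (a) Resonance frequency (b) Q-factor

Step 1 — Resonance condition Im(Z)=0 gives ω₀ = 1/√(LC).
Step 2 — ω₀ = 1/√(0.00441·2.94e-07) = 2.777e+04 rad/s.
Step 3 — f₀ = ω₀/(2π) = 4420 Hz.
Step 4 — Series Q: Q = ω₀L/R = 2.777e+04·0.00441/22.8 = 5.372.

(a) f₀ = 4420 Hz  (b) Q = 5.372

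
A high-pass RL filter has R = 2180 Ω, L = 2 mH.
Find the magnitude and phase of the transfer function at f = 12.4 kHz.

Step 1 — Angular frequency: ω = 2π·1.24e+04 = 7.791e+04 rad/s.
Step 2 — Transfer function: H(jω) = jωL/(R + jωL).
Step 3 — Numerator jωL = j·155.8; denominator R + jωL = 2180 + j155.8.
Step 4 — H = 0.005083 + j0.07112.
Step 5 — Magnitude: |H| = 0.0713 (-22.9 dB); phase: φ = 85.9°.

|H| = 0.0713 (-22.9 dB), φ = 85.9°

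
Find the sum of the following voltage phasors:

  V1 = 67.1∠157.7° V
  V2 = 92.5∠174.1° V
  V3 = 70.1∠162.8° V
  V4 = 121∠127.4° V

Step 1 — Convert each phasor to rectangular form:
  V1 = 67.1·(cos(157.7°) + j·sin(157.7°)) = -62.08 + j25.46 V
  V2 = 92.5·(cos(174.1°) + j·sin(174.1°)) = -92.01 + j9.508 V
  V3 = 70.1·(cos(162.8°) + j·sin(162.8°)) = -66.97 + j20.73 V
  V4 = 121·(cos(127.4°) + j·sin(127.4°)) = -73.49 + j96.12 V
Step 2 — Sum components: V_total = -294.5 + j151.8 V.
Step 3 — Convert to polar: |V_total| = 331.4 V, ∠V_total = 152.7°.

V_total = 331.4∠152.7° V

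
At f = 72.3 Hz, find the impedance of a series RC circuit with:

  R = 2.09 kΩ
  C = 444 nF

Step 1 — Angular frequency: ω = 2π·f = 2π·72.3 = 454.3 rad/s.
Step 2 — Component impedances:
  R: Z = R = 2090 Ω
  C: Z = 1/(jωC) = -j/(ω·C) = 0 - j4958 Ω
Step 3 — Series combination: Z_total = R + C = 2090 - j4958 Ω = 5380∠-67.1° Ω.

Z = 2090 - j4958 Ω = 5380∠-67.1° Ω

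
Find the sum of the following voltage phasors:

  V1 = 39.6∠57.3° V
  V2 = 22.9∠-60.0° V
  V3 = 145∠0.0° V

Step 1 — Convert each phasor to rectangular form:
  V1 = 39.6·(cos(57.3°) + j·sin(57.3°)) = 21.39 + j33.32 V
  V2 = 22.9·(cos(-60.0°) + j·sin(-60.0°)) = 11.45 - j19.83 V
  V3 = 145·(cos(0.0°) + j·sin(0.0°)) = 145 V
Step 2 — Sum components: V_total = 177.8 + j13.49 V.
Step 3 — Convert to polar: |V_total| = 178.4 V, ∠V_total = 4.3°.

V_total = 178.4∠4.3° V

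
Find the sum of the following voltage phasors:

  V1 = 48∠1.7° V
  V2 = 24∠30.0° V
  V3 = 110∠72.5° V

Step 1 — Convert each phasor to rectangular form:
  V1 = 48·(cos(1.7°) + j·sin(1.7°)) = 47.98 + j1.424 V
  V2 = 24·(cos(30.0°) + j·sin(30.0°)) = 20.78 + j12 V
  V3 = 110·(cos(72.5°) + j·sin(72.5°)) = 33.08 + j104.9 V
Step 2 — Sum components: V_total = 101.8 + j118.3 V.
Step 3 — Convert to polar: |V_total| = 156.1 V, ∠V_total = 49.3°.

V_total = 156.1∠49.3° V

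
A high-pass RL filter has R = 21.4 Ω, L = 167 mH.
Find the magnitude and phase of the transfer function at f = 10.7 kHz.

Step 1 — Angular frequency: ω = 2π·1.07e+04 = 6.723e+04 rad/s.
Step 2 — Transfer function: H(jω) = jωL/(R + jωL).
Step 3 — Numerator jωL = j·1.123e+04; denominator R + jωL = 21.4 + j1.123e+04.
Step 4 — H = 1 + j0.001906.
Step 5 — Magnitude: |H| = 1 (-0.0 dB); phase: φ = 0.1°.

|H| = 1 (-0.0 dB), φ = 0.1°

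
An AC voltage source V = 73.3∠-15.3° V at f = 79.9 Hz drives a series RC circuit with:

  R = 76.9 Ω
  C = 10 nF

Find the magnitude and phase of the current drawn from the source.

Step 1 — Angular frequency: ω = 2π·f = 2π·79.9 = 502 rad/s.
Step 2 — Component impedances:
  R: Z = R = 76.9 Ω
  C: Z = 1/(jωC) = -j/(ω·C) = 0 - j1.992e+05 Ω
Step 3 — Series combination: Z_total = R + C = 76.9 - j1.992e+05 Ω = 1.992e+05∠-90.0° Ω.
Step 4 — Source phasor: V = 73.3∠-15.3° V = 70.7 - j19.34 V.
Step 5 — Ohm's law: I = V / Z_total = (70.7 - j19.34) / (76.9 - j1.992e+05) = 9.724e-05 + j0.0003549 A.
Step 6 — Convert to polar: |I| = 0.000368 A, ∠I = 74.7°.

I = 0.000368∠74.7° A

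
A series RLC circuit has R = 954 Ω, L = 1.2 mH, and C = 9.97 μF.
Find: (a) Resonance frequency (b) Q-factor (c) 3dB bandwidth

Step 1 — Resonance: ω₀ = 1/√(LC) = 1/√(0.0012·9.97e-06) = 9142 rad/s.
Step 2 — f₀ = ω₀/(2π) = 1455 Hz.
Step 3 — Series Q: Q = ω₀L/R = 9142·0.0012/954 = 0.0115.
Step 4 — Bandwidth: Δω = ω₀/Q = 7.95e+05 rad/s; BW = Δω/(2π) = 1.265e+05 Hz.

(a) f₀ = 1455 Hz  (b) Q = 0.0115  (c) BW = 1.265e+05 Hz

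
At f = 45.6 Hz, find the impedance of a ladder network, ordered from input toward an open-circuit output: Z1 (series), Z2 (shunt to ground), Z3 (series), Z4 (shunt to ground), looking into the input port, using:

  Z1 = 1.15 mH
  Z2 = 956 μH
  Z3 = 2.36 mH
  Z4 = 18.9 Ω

Step 1 — Angular frequency: ω = 2π·f = 2π·45.6 = 286.5 rad/s.
Step 2 — Component impedances:
  Z1: Z = jωL = j·286.5·0.00115 = 0 + j0.3295 Ω
  Z2: Z = jωL = j·286.5·0.000956 = 0 + j0.2739 Ω
  Z3: Z = jωL = j·286.5·0.00236 = 0 + j0.6762 Ω
  Z4: Z = R = 18.9 Ω
Step 3 — Ladder network (open output): work backward from the far end, alternating series and parallel combinations. Z_in = 0.00396 + j0.6032 Ω = 0.6032∠89.6° Ω.

Z = 0.00396 + j0.6032 Ω = 0.6032∠89.6° Ω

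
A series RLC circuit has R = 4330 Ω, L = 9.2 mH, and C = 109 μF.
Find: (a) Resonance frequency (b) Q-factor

Step 1 — Resonance condition Im(Z)=0 gives ω₀ = 1/√(LC).
Step 2 — ω₀ = 1/√(0.0092·0.000109) = 998.6 rad/s.
Step 3 — f₀ = ω₀/(2π) = 158.9 Hz.
Step 4 — Series Q: Q = ω₀L/R = 998.6·0.0092/4330 = 0.002122.

(a) f₀ = 158.9 Hz  (b) Q = 0.002122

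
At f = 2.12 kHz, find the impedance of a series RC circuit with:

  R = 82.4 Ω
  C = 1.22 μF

Step 1 — Angular frequency: ω = 2π·f = 2π·2120 = 1.332e+04 rad/s.
Step 2 — Component impedances:
  R: Z = R = 82.4 Ω
  C: Z = 1/(jωC) = -j/(ω·C) = 0 - j61.54 Ω
Step 3 — Series combination: Z_total = R + C = 82.4 - j61.54 Ω = 102.8∠-36.8° Ω.

Z = 82.4 - j61.54 Ω = 102.8∠-36.8° Ω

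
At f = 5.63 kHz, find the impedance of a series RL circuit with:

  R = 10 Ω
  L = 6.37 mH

Step 1 — Angular frequency: ω = 2π·f = 2π·5630 = 3.537e+04 rad/s.
Step 2 — Component impedances:
  R: Z = R = 10 Ω
  L: Z = jωL = j·3.537e+04·0.00637 = 0 + j225.3 Ω
Step 3 — Series combination: Z_total = R + L = 10 + j225.3 Ω = 225.6∠87.5° Ω.

Z = 10 + j225.3 Ω = 225.6∠87.5° Ω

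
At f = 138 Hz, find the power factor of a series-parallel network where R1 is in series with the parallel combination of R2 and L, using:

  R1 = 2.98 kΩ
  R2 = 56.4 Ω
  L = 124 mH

Step 1 — Angular frequency: ω = 2π·f = 2π·138 = 867.1 rad/s.
Step 2 — Component impedances:
  R1: Z = R = 2980 Ω
  R2: Z = R = 56.4 Ω
  L: Z = jωL = j·867.1·0.124 = 0 + j107.5 Ω
Step 3 — Parallel branch: R2 || L = 1/(1/R2 + 1/L) = 44.23 + j23.2 Ω.
Step 4 — Series with R1: Z_total = R1 + (R2 || L) = 3024 + j23.2 Ω = 3024∠0.4° Ω.
Step 5 — Power factor: PF = cos(φ) = Re(Z)/|Z| = 3024/3024 = 1.
Step 6 — Type: Im(Z) = 23.2 ⇒ lagging (phase φ = 0.4°).

PF = 1 (lagging, φ = 0.4°)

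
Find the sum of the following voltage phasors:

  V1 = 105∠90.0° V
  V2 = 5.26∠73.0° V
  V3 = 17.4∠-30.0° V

Step 1 — Convert each phasor to rectangular form:
  V1 = 105·(cos(90.0°) + j·sin(90.0°)) = 0 + j105 V
  V2 = 5.26·(cos(73.0°) + j·sin(73.0°)) = 1.538 + j5.03 V
  V3 = 17.4·(cos(-30.0°) + j·sin(-30.0°)) = 15.07 - j8.7 V
Step 2 — Sum components: V_total = 16.61 + j101.3 V.
Step 3 — Convert to polar: |V_total| = 102.7 V, ∠V_total = 80.7°.

V_total = 102.7∠80.7° V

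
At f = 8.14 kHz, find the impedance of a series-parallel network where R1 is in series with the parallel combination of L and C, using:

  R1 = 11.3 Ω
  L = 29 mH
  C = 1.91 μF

Step 1 — Angular frequency: ω = 2π·f = 2π·8140 = 5.115e+04 rad/s.
Step 2 — Component impedances:
  R1: Z = R = 11.3 Ω
  L: Z = jωL = j·5.115e+04·0.029 = 0 + j1483 Ω
  C: Z = 1/(jωC) = -j/(ω·C) = 0 - j10.24 Ω
Step 3 — Parallel branch: L || C = 1/(1/L + 1/C) = 0 - j10.31 Ω.
Step 4 — Series with R1: Z_total = R1 + (L || C) = 11.3 - j10.31 Ω = 15.3∠-42.4° Ω.

Z = 11.3 - j10.31 Ω = 15.3∠-42.4° Ω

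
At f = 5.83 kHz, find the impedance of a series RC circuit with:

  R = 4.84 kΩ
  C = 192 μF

Step 1 — Angular frequency: ω = 2π·f = 2π·5830 = 3.663e+04 rad/s.
Step 2 — Component impedances:
  R: Z = R = 4840 Ω
  C: Z = 1/(jωC) = -j/(ω·C) = 0 - j0.1422 Ω
Step 3 — Series combination: Z_total = R + C = 4840 - j0.1422 Ω = 4840∠-0.0° Ω.

Z = 4840 - j0.1422 Ω = 4840∠-0.0° Ω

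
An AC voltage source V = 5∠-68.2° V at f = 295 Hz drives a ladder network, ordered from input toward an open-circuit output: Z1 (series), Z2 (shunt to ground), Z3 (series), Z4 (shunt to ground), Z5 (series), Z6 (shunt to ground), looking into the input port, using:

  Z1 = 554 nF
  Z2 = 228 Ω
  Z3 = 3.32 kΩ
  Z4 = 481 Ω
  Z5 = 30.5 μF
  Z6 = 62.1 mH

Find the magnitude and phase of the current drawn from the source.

Step 1 — Angular frequency: ω = 2π·f = 2π·295 = 1854 rad/s.
Step 2 — Component impedances:
  Z1: Z = 1/(jωC) = -j/(ω·C) = 0 - j973.8 Ω
  Z2: Z = R = 228 Ω
  Z3: Z = R = 3320 Ω
  Z4: Z = R = 481 Ω
  Z5: Z = 1/(jωC) = -j/(ω·C) = 0 - j17.69 Ω
  Z6: Z = jωL = j·1854·0.0621 = 0 + j115.1 Ω
Step 3 — Ladder network (open output): work backward from the far end, alternating series and parallel combinations. Z_in = 213.4 - j973.5 Ω = 996.6∠-77.6° Ω.
Step 4 — Source phasor: V = 5∠-68.2° V = 1.857 - j4.642 V.
Step 5 — Ohm's law: I = V / Z_total = (1.857 - j4.642) / (213.4 - j973.5) = 0.004949 + j0.0008223 A.
Step 6 — Convert to polar: |I| = 0.005017 A, ∠I = 9.4°.

I = 0.005017∠9.4° A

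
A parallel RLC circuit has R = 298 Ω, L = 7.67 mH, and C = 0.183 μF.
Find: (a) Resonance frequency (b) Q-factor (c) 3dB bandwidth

Step 1 — Resonance: ω₀ = 1/√(LC) = 1/√(0.00767·1.83e-07) = 2.669e+04 rad/s.
Step 2 — f₀ = ω₀/(2π) = 4248 Hz.
Step 3 — Parallel Q: Q = R/(ω₀L) = 298/(2.669e+04·0.00767) = 1.456.
Step 4 — Bandwidth: Δω = ω₀/Q = 1.834e+04 rad/s; BW = Δω/(2π) = 2918 Hz.

(a) f₀ = 4248 Hz  (b) Q = 1.456  (c) BW = 2918 Hz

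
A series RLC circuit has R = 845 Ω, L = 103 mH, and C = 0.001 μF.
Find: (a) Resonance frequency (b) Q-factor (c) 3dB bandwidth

Step 1 — Resonance condition Im(Z)=0 gives ω₀ = 1/√(LC).
Step 2 — ω₀ = 1/√(0.103·1e-09) = 9.853e+04 rad/s.
Step 3 — f₀ = ω₀/(2π) = 1.568e+04 Hz.
Step 4 — Series Q: Q = ω₀L/R = 9.853e+04·0.103/845 = 12.01.
Step 5 — 3dB bandwidth: Δω = ω₀/Q = 8204 rad/s; BW = Δω/(2π) = 1306 Hz.

(a) f₀ = 1.568e+04 Hz  (b) Q = 12.01  (c) BW = 1306 Hz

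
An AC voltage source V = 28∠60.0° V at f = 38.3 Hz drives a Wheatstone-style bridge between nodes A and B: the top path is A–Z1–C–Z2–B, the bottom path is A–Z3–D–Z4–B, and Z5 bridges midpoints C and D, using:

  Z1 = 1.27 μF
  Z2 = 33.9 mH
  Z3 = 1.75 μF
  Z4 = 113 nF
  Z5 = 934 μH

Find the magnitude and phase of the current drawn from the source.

Step 1 — Angular frequency: ω = 2π·f = 2π·38.3 = 240.6 rad/s.
Step 2 — Component impedances:
  Z1: Z = 1/(jωC) = -j/(ω·C) = 0 - j3272 Ω
  Z2: Z = jωL = j·240.6·0.0339 = 0 + j8.158 Ω
  Z3: Z = 1/(jωC) = -j/(ω·C) = 0 - j2375 Ω
  Z4: Z = 1/(jωC) = -j/(ω·C) = 0 - j3.677e+04 Ω
  Z5: Z = jωL = j·240.6·0.000934 = 0 + j0.2248 Ω
Step 3 — Bridge requires nodal analysis (the Z5 bridge couples midpoints C and D, so the two paths cannot be reduced to a simple series/parallel combination). Setting node B to ground and injecting 1 A at node A, the 3-node admittance system at A, C, D solves to V_A = Z_AB = 0 - j1368 Ω = 1368∠-90.0° Ω.
Step 4 — Source phasor: V = 28∠60.0° V = 14 + j24.25 V.
Step 5 — Ohm's law: I = V / Z_total = (14 + j24.25) / (0 - j1368) = -0.01773 + j0.01024 A.
Step 6 — Convert to polar: |I| = 0.02047 A, ∠I = 150.0°.

I = 0.02047∠150.0° A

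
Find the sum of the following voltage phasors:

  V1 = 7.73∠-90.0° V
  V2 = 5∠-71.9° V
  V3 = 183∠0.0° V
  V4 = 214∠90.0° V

Step 1 — Convert each phasor to rectangular form:
  V1 = 7.73·(cos(-90.0°) + j·sin(-90.0°)) = 0 - j7.73 V
  V2 = 5·(cos(-71.9°) + j·sin(-71.9°)) = 1.553 - j4.753 V
  V3 = 183·(cos(0.0°) + j·sin(0.0°)) = 183 V
  V4 = 214·(cos(90.0°) + j·sin(90.0°)) = 0 + j214 V
Step 2 — Sum components: V_total = 184.6 + j201.5 V.
Step 3 — Convert to polar: |V_total| = 273.3 V, ∠V_total = 47.5°.

V_total = 273.3∠47.5° V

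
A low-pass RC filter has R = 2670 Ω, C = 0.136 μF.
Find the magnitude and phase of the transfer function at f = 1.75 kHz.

Step 1 — Angular frequency: ω = 2π·1750 = 1.1e+04 rad/s.
Step 2 — Transfer function: H(jω) = 1/(1 + jωRC).
Step 3 — Denominator: 1 + jωRC = 1 + j·1.1e+04·2670·1.36e-07 = 1 + j3.993.
Step 4 — H = 0.05903 - j0.2357.
Step 5 — Magnitude: |H| = 0.243 (-12.3 dB); phase: φ = -75.9°.

|H| = 0.243 (-12.3 dB), φ = -75.9°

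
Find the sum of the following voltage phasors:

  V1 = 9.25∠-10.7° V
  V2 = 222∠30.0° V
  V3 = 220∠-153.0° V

Step 1 — Convert each phasor to rectangular form:
  V1 = 9.25·(cos(-10.7°) + j·sin(-10.7°)) = 9.089 - j1.717 V
  V2 = 222·(cos(30.0°) + j·sin(30.0°)) = 192.3 + j111 V
  V3 = 220·(cos(-153.0°) + j·sin(-153.0°)) = -196 - j99.88 V
Step 2 — Sum components: V_total = 5.325 + j9.405 V.
Step 3 — Convert to polar: |V_total| = 10.81 V, ∠V_total = 60.5°.

V_total = 10.81∠60.5° V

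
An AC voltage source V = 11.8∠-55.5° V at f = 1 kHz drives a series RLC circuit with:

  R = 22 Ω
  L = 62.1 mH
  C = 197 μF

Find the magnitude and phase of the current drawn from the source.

Step 1 — Angular frequency: ω = 2π·f = 2π·1000 = 6283 rad/s.
Step 2 — Component impedances:
  R: Z = R = 22 Ω
  L: Z = jωL = j·6283·0.0621 = 0 + j390.2 Ω
  C: Z = 1/(jωC) = -j/(ω·C) = 0 - j0.8079 Ω
Step 3 — Series combination: Z_total = R + L + C = 22 + j389.4 Ω = 390∠86.8° Ω.
Step 4 — Source phasor: V = 11.8∠-55.5° V = 6.684 - j9.725 V.
Step 5 — Ohm's law: I = V / Z_total = (6.684 - j9.725) / (22 + j389.4) = -0.02393 - j0.01852 A.
Step 6 — Convert to polar: |I| = 0.03026 A, ∠I = -142.3°.

I = 0.03026∠-142.3° A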